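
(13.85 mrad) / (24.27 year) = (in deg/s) 1.037e-09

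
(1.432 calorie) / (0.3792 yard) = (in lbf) 3.885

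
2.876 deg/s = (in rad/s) 0.0502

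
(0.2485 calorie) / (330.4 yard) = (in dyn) 344.1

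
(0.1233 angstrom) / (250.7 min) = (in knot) 1.593e-15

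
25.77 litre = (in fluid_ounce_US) 871.4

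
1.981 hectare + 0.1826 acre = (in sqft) 2.212e+05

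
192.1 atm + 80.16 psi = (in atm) 197.6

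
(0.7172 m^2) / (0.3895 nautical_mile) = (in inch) 0.03914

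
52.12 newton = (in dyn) 5.212e+06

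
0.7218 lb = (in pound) 0.7218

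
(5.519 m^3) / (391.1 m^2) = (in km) 1.411e-05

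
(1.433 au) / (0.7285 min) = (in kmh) 1.766e+10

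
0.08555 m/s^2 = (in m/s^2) 0.08555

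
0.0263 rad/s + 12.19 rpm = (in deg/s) 74.65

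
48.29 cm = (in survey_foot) 1.584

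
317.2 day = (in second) 2.741e+07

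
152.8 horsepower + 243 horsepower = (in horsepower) 395.8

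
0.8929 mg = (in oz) 3.15e-05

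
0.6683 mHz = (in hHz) 6.683e-06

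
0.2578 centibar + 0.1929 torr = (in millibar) 2.835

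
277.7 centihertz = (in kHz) 0.002777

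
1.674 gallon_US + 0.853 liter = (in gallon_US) 1.899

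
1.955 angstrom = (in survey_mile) 1.215e-13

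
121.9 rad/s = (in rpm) 1164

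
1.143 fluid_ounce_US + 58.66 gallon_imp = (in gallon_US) 70.46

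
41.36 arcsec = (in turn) 3.191e-05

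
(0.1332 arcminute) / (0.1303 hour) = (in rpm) 7.888e-07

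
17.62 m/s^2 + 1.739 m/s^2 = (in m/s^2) 19.36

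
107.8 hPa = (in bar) 0.1078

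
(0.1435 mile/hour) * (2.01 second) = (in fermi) 1.289e+14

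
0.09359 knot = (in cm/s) 4.815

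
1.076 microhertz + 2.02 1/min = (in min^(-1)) 2.02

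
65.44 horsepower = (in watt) 4.88e+04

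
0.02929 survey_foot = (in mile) 5.547e-06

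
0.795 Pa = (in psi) 0.0001153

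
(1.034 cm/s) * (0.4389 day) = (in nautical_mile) 0.2117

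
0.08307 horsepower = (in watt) 61.95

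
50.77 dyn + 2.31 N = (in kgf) 0.2356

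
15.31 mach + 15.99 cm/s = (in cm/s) 5.213e+05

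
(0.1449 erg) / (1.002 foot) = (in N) 4.744e-08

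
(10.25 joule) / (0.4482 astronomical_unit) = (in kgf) 1.559e-11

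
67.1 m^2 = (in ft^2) 722.3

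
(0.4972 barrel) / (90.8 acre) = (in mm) 0.0002151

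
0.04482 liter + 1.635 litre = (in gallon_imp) 0.3695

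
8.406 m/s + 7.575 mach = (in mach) 7.6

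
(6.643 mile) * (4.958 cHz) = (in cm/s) 5.301e+04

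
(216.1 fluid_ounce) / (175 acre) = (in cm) 9.024e-07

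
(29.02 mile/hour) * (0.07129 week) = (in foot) 1.835e+06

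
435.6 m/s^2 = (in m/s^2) 435.6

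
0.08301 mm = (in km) 8.301e-08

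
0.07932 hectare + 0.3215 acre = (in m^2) 2094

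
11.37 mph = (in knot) 9.88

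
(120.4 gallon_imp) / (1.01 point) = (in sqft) 1.654e+04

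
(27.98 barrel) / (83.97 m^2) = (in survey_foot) 0.1738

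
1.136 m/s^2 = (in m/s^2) 1.136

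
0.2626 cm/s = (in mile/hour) 0.005874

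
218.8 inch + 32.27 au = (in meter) 4.828e+12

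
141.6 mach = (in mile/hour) 1.079e+05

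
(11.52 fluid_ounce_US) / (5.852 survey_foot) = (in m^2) 0.000191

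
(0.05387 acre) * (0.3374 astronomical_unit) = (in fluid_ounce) 3.721e+17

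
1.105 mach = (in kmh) 1355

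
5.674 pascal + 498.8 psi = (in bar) 34.39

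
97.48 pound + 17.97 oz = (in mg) 4.473e+07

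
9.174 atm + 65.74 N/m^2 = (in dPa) 9.296e+06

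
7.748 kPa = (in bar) 0.07748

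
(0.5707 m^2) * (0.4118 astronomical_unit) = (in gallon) 9.288e+12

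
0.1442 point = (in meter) 5.087e-05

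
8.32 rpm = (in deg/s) 49.92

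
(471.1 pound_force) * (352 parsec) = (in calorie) 5.44e+21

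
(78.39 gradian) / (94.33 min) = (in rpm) 0.002078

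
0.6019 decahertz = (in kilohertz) 0.006019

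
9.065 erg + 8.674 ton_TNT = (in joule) 3.629e+10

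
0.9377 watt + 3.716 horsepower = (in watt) 2772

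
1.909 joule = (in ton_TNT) 4.563e-10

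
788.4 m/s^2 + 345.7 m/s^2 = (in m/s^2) 1134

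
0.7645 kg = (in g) 764.5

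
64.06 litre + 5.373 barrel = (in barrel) 5.776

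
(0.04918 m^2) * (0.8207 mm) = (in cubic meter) 4.036e-05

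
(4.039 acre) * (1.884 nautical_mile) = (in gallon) 1.507e+10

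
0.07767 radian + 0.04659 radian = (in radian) 0.1243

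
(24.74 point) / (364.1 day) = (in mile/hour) 6.206e-10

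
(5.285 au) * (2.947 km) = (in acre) 5.757e+11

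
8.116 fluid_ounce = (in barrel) 0.00151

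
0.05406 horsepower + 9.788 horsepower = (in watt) 7339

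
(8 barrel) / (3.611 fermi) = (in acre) 8.704e+10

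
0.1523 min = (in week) 1.511e-05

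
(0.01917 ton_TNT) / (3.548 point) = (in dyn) 6.408e+15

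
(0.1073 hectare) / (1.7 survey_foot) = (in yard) 2265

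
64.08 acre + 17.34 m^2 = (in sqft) 2.792e+06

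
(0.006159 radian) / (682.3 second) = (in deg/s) 0.0005172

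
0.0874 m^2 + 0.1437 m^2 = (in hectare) 2.311e-05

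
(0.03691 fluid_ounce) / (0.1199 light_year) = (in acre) 2.378e-25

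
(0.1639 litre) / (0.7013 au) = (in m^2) 1.562e-15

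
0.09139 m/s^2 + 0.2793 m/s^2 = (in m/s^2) 0.3707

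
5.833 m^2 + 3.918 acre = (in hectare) 1.586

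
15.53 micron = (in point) 0.04402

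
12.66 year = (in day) 4621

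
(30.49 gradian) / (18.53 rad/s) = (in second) 0.02585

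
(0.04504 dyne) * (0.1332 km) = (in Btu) 5.686e-08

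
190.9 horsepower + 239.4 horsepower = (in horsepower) 430.3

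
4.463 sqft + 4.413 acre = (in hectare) 1.786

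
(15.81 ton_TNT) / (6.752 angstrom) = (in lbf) 2.202e+19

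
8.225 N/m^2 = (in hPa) 0.08225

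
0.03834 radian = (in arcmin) 131.8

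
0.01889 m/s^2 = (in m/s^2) 0.01889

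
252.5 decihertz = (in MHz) 2.525e-05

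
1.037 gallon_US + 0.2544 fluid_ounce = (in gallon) 1.039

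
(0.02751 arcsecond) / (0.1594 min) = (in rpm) 1.332e-07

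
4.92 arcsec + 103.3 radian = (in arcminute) 3.551e+05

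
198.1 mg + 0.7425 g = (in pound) 0.002074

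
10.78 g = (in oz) 0.3803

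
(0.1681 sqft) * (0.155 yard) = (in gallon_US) 0.5847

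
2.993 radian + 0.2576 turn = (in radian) 4.612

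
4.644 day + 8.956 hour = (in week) 0.7167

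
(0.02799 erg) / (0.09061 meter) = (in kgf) 3.15e-09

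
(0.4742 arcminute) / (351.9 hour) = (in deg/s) 6.239e-09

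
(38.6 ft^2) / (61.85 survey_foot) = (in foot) 0.6241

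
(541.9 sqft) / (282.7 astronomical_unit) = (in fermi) 1190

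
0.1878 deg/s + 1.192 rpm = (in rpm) 1.223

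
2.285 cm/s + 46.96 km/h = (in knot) 25.4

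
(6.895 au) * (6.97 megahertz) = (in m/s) 7.189e+18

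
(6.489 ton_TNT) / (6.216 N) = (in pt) 1.238e+13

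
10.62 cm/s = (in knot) 0.2064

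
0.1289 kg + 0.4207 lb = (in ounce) 11.28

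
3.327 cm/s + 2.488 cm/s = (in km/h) 0.2093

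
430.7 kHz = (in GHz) 0.0004307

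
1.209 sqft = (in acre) 2.775e-05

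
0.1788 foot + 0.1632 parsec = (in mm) 5.036e+18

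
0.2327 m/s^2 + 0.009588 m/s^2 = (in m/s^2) 0.2423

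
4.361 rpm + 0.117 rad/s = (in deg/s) 32.87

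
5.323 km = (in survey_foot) 1.746e+04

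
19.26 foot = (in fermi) 5.87e+15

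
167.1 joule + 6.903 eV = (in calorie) 39.94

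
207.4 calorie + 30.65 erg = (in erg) 8.678e+09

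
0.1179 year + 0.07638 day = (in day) 43.11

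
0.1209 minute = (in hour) 0.002015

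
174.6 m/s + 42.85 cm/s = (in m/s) 175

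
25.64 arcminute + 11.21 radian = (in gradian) 714.1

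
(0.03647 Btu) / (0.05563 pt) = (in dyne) 1.961e+11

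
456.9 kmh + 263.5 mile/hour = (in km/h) 881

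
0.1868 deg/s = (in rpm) 0.03113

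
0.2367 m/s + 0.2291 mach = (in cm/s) 7825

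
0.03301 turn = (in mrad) 207.4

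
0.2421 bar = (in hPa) 242.1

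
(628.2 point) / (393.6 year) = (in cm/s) 1.785e-09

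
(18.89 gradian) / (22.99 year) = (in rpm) 3.908e-09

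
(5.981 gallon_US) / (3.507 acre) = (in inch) 6.281e-05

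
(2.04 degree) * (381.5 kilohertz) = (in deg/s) 7.783e+05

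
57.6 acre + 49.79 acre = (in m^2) 4.346e+05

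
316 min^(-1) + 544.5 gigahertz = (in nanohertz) 5.445e+20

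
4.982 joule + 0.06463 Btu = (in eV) 4.567e+20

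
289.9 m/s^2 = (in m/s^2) 289.9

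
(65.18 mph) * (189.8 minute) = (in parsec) 1.075e-11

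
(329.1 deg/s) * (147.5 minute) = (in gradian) 3.236e+06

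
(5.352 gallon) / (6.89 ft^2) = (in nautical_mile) 1.709e-05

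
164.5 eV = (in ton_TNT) 6.299e-27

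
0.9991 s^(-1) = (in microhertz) 9.991e+05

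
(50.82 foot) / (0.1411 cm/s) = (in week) 0.01815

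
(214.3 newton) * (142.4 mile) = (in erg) 4.911e+14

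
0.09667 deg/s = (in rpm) 0.01611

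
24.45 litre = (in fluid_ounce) 826.8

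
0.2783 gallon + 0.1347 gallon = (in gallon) 0.413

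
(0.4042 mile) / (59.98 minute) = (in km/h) 0.6507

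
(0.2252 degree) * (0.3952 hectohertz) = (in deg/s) 8.9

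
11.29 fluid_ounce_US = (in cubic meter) 0.0003339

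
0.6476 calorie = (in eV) 1.691e+19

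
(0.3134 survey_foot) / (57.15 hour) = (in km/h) 1.671e-06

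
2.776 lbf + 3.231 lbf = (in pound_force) 6.007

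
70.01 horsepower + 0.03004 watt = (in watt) 5.221e+04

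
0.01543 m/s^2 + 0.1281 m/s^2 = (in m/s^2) 0.1435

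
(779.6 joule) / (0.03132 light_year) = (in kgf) 2.683e-13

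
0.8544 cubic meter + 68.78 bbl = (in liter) 1.179e+04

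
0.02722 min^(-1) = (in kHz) 4.537e-07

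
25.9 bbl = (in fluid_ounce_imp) 1.449e+05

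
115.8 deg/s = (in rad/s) 2.021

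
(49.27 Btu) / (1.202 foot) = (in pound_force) 3.19e+04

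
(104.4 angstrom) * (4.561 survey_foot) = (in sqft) 1.562e-07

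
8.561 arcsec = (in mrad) 0.0415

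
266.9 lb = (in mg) 1.211e+08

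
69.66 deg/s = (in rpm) 11.61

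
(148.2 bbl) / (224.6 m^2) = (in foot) 0.3442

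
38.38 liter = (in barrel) 0.2414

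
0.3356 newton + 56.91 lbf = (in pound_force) 56.99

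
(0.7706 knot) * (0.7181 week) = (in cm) 1.722e+07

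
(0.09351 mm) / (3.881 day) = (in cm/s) 2.789e-08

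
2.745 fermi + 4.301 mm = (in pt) 12.19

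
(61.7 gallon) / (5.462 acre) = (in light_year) 1.117e-21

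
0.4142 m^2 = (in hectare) 4.142e-05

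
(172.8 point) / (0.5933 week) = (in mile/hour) 3.8e-07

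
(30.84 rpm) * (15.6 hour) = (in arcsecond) 3.741e+10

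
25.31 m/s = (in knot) 49.2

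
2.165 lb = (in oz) 34.64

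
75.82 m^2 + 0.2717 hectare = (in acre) 0.6901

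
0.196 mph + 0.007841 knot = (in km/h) 0.33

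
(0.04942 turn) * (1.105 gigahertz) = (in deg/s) 1.966e+10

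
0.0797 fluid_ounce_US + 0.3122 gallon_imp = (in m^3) 0.001422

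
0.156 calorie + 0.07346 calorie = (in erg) 9.601e+06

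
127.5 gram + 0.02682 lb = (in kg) 0.1397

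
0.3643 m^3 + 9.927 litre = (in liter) 374.2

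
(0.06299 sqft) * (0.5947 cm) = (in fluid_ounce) 1.177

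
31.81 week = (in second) 1.924e+07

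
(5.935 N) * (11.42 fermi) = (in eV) 4.23e+05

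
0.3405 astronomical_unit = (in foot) 1.671e+11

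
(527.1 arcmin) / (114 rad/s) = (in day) 1.557e-08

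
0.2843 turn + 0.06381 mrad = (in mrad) 1786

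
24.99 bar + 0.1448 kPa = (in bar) 24.99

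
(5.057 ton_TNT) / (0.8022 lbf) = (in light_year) 6.267e-07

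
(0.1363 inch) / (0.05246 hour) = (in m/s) 1.833e-05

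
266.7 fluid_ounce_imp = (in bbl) 0.04766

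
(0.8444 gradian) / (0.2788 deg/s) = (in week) 4.507e-06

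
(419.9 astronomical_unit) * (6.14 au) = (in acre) 1.426e+22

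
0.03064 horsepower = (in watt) 22.85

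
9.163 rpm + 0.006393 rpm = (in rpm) 9.169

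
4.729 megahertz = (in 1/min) 2.837e+08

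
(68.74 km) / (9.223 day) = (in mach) 0.0002533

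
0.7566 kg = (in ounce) 26.69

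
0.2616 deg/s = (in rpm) 0.0436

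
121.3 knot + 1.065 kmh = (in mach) 0.1841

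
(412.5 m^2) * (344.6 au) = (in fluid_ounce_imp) 7.484e+20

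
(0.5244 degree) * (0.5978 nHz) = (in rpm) 5.225e-11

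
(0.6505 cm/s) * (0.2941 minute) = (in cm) 11.48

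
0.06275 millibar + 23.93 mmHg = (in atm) 0.03155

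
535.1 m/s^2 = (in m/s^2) 535.1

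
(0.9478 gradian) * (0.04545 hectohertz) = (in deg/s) 3.877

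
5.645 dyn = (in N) 5.645e-05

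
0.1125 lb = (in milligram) 5.103e+04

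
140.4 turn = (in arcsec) 1.82e+08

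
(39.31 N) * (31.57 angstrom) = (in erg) 1.241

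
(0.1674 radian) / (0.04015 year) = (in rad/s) 1.322e-07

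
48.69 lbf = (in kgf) 22.09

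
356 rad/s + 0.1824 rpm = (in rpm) 3400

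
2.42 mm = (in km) 2.42e-06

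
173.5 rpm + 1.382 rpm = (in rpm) 174.9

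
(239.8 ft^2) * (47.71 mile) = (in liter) 1.711e+09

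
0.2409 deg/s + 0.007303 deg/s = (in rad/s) 0.004332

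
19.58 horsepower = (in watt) 1.46e+04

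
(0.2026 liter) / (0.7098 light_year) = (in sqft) 3.247e-19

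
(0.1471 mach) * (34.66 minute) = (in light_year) 1.101e-11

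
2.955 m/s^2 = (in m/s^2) 2.955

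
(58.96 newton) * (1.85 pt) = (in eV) 2.402e+17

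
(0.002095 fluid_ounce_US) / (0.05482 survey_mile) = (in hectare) 7.023e-14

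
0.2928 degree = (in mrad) 5.11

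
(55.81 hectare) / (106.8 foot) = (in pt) 4.86e+07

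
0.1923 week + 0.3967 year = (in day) 146.1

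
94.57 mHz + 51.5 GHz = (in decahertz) 5.15e+09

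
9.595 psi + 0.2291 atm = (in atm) 0.882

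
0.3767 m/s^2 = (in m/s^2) 0.3767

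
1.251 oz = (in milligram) 3.547e+04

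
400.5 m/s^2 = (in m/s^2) 400.5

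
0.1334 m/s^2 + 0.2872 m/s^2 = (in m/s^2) 0.4206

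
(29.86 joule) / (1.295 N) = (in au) 1.541e-10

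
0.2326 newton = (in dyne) 2.326e+04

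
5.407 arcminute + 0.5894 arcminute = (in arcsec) 359.8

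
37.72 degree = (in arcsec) 1.358e+05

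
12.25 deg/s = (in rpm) 2.042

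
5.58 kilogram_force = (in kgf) 5.58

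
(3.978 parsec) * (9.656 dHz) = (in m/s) 1.185e+17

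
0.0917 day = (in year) 0.0002512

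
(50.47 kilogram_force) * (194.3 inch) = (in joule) 2443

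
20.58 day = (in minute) 2.964e+04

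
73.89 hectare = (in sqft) 7.953e+06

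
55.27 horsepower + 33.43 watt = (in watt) 4.125e+04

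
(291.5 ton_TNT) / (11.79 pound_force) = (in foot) 7.63e+10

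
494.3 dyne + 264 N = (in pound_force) 59.35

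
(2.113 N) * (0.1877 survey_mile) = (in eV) 3.984e+21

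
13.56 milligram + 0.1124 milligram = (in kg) 1.367e-05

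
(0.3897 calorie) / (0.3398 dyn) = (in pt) 1.36e+09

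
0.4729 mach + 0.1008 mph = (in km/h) 579.8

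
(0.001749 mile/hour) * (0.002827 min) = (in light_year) 1.402e-20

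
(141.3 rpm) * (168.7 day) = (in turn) 3.433e+07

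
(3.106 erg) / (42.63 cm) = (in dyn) 0.07286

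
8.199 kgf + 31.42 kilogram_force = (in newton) 388.5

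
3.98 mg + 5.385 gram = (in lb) 0.01188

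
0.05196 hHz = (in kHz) 0.005196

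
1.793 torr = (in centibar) 0.239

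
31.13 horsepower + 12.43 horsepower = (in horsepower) 43.56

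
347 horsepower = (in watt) 2.588e+05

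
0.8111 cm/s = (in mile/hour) 0.01814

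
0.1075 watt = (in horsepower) 0.0001442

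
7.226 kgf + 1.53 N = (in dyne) 7.239e+06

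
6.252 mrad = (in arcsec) 1290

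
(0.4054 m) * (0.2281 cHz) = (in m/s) 0.0009247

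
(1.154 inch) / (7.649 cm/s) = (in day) 4.435e-06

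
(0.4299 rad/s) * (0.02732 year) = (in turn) 5.895e+04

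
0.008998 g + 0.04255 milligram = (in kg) 9.041e-06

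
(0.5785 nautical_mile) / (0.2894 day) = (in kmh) 0.1543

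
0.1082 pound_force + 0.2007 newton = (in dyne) 6.82e+04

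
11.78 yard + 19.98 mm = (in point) 3.059e+04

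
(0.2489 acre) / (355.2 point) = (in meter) 8038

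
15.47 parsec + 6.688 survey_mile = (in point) 1.353e+21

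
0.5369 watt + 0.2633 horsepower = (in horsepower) 0.264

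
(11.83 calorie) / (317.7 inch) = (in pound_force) 1.379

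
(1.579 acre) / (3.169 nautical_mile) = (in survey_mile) 0.0006765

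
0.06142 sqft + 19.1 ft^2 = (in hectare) 0.000178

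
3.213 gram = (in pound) 0.007083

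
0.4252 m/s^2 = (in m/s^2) 0.4252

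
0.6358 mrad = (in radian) 0.0006358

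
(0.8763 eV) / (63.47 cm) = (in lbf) 4.973e-20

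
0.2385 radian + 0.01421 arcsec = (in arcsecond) 4.919e+04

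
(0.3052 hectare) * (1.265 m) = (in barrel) 2.428e+04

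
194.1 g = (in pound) 0.4279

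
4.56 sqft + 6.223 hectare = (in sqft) 6.698e+05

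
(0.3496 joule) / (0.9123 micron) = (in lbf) 8.615e+04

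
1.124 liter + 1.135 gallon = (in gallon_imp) 1.192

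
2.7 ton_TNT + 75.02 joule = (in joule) 1.13e+10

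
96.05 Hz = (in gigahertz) 9.605e-08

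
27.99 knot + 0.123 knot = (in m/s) 14.46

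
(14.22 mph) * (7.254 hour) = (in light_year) 1.755e-11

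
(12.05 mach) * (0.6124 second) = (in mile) 1.561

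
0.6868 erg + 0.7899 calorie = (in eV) 2.063e+19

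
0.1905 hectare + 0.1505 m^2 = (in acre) 0.4708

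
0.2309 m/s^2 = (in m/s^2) 0.2309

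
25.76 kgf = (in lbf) 56.79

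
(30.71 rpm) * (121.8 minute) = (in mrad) 2.35e+07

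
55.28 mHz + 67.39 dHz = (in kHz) 0.006794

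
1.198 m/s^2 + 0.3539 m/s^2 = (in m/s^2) 1.552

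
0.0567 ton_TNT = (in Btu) 2.249e+05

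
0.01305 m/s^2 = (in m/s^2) 0.01305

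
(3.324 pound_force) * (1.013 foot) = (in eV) 2.849e+19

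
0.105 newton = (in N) 0.105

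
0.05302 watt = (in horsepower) 7.11e-05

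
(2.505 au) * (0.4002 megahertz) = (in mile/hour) 3.355e+17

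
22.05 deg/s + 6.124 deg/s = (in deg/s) 28.17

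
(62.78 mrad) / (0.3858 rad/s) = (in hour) 4.52e-05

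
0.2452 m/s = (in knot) 0.4766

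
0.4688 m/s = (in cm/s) 46.88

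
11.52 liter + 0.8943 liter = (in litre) 12.41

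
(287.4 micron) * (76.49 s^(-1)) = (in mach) 6.456e-05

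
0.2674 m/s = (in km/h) 0.9626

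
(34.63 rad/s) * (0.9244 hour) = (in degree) 6.603e+06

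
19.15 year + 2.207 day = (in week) 998.9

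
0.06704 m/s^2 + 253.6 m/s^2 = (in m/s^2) 253.7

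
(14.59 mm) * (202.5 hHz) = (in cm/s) 2.954e+04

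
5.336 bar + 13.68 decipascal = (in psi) 77.39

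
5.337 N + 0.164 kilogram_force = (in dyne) 6.945e+05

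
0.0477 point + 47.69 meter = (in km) 0.04769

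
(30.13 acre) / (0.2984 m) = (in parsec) 1.324e-11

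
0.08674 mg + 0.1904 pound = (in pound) 0.1904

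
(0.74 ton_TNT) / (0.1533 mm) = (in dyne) 2.02e+18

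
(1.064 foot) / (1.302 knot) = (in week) 8.006e-07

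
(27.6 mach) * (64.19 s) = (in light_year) 6.376e-11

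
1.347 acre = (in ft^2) 5.868e+04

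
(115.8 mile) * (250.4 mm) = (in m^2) 4.667e+04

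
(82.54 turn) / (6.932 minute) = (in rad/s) 1.247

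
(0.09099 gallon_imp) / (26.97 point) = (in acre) 1.074e-05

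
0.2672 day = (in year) 0.0007321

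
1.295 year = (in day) 472.7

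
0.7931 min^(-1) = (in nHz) 1.322e+07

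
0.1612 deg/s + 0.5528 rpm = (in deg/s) 3.478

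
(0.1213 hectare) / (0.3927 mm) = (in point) 8.756e+09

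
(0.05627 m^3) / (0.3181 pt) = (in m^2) 501.4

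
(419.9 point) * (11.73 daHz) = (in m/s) 17.38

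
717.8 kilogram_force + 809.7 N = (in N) 7849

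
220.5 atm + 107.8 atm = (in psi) 4825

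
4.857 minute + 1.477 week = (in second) 8.936e+05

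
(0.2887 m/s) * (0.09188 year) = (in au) 5.592e-06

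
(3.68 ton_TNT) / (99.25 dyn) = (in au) 103.7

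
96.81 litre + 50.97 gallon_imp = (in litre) 328.5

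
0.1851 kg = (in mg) 1.851e+05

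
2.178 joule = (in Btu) 0.002064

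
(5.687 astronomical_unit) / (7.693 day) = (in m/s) 1.28e+06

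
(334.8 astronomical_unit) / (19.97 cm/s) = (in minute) 4.18e+12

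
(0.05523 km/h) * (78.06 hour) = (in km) 4.311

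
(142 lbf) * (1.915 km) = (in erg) 1.21e+13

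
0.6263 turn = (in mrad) 3935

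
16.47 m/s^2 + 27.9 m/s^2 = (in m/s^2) 44.37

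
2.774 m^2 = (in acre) 0.0006855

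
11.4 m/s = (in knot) 22.16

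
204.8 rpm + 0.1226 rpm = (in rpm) 204.9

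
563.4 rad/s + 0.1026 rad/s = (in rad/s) 563.5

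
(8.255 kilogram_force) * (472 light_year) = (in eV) 2.256e+39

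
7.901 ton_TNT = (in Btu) 3.133e+07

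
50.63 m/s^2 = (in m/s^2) 50.63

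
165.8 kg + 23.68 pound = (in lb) 389.2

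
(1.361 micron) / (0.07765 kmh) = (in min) 1.052e-06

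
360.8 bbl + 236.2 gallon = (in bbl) 366.4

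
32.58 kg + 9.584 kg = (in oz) 1487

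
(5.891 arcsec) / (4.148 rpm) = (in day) 7.61e-10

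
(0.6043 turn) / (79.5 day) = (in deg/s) 3.167e-05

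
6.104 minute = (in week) 0.0006056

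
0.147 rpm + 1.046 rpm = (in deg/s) 7.158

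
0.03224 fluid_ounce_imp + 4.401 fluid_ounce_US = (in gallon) 0.03462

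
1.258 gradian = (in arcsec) 4076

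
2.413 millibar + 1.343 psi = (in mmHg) 71.26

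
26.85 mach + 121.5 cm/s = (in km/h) 3.292e+04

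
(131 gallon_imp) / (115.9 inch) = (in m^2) 0.2023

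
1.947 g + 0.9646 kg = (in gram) 966.5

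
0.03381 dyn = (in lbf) 7.601e-08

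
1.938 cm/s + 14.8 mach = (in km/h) 1.814e+04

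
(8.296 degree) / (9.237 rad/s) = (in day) 1.814e-07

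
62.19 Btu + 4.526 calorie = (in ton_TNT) 1.569e-05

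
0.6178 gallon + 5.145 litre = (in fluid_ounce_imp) 263.4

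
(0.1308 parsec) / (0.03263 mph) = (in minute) 4.612e+15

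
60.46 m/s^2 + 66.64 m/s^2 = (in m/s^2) 127.1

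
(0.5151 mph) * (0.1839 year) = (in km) 1335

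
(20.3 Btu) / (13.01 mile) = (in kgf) 0.1043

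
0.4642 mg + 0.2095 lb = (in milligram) 9.503e+04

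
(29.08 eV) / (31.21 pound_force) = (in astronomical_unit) 2.243e-31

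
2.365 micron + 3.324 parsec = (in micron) 1.026e+23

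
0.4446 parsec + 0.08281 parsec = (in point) 4.613e+19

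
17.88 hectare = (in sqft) 1.925e+06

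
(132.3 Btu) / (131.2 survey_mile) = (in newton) 0.6611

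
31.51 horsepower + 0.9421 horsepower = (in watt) 2.42e+04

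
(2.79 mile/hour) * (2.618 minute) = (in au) 1.31e-09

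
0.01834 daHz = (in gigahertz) 1.834e-10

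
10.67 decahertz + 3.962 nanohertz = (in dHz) 1067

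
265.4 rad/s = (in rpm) 2534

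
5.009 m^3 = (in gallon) 1323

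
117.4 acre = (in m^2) 4.751e+05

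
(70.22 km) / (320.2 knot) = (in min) 7.105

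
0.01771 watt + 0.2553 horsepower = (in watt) 190.4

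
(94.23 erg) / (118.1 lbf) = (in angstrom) 179.4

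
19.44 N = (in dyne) 1.944e+06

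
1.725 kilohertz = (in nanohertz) 1.725e+12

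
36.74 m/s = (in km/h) 132.3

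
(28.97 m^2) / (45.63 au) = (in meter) 4.244e-12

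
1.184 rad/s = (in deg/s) 67.84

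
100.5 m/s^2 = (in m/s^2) 100.5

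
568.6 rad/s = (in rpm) 5430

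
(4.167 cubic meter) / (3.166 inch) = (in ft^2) 557.8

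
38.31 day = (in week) 5.473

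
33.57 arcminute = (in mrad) 9.765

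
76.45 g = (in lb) 0.1685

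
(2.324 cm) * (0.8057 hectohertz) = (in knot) 3.64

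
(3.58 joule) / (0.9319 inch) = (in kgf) 15.42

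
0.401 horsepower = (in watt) 299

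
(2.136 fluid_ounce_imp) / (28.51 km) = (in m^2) 2.129e-09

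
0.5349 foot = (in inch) 6.419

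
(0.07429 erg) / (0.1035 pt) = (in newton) 0.0002035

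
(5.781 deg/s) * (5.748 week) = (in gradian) 2.233e+07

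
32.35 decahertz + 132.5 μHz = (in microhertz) 3.235e+08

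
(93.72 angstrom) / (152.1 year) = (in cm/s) 1.954e-16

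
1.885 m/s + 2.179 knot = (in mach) 0.008828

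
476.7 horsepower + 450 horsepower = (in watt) 6.91e+05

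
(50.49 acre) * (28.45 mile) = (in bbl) 5.884e+10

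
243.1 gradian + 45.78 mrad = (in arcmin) 1.328e+04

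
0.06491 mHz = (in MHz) 6.491e-11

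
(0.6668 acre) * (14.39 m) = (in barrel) 2.442e+05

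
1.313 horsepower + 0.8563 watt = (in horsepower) 1.314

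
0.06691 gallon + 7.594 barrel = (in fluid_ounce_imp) 4.25e+04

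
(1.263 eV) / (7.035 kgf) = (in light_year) 3.1e-37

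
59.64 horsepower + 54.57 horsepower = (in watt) 8.517e+04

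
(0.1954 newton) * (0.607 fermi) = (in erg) 1.186e-09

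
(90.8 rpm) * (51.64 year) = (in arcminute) 5.323e+13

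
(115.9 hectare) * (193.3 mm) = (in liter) 2.24e+08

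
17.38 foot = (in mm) 5297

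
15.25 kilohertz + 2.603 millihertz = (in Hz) 1.525e+04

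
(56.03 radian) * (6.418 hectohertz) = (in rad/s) 3.596e+04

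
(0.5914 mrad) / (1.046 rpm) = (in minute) 8.998e-05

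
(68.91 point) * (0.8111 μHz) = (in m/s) 1.972e-08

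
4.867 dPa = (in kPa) 0.0004867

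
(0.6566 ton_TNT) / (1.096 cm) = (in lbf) 5.635e+10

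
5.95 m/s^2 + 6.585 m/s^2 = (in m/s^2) 12.54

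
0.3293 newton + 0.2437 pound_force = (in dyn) 1.413e+05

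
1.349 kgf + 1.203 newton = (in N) 14.43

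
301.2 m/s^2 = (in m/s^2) 301.2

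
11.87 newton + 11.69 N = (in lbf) 5.296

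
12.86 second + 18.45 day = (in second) 1.594e+06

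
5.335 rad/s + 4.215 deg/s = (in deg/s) 309.9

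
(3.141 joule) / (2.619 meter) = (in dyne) 1.199e+05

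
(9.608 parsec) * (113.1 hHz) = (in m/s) 3.353e+21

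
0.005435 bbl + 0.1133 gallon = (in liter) 1.293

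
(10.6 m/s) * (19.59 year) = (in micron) 6.549e+15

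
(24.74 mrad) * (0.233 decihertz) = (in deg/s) 0.03303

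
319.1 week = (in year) 6.12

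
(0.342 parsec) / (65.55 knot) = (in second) 3.129e+14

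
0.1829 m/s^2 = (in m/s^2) 0.1829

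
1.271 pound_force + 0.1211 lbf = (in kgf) 0.6314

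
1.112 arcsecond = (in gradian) 0.0003432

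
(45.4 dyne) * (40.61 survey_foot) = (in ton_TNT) 1.343e-12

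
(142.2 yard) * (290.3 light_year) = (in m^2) 3.571e+20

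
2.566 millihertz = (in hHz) 2.566e-05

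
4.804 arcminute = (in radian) 0.001397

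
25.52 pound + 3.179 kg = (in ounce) 520.5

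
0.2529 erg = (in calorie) 6.044e-09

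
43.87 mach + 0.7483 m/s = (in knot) 2.904e+04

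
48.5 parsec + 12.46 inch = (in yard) 1.637e+18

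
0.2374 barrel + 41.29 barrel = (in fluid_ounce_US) 2.233e+05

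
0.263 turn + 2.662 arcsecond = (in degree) 94.68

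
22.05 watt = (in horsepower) 0.02957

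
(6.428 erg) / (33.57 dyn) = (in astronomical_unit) 1.28e-14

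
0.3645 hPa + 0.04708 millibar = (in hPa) 0.4116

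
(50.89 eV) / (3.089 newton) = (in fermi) 0.00264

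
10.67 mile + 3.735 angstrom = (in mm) 1.717e+07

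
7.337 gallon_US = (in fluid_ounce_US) 939.1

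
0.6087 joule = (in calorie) 0.1455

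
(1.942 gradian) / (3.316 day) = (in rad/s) 1.065e-07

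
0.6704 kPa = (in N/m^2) 670.4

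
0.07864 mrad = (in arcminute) 0.2703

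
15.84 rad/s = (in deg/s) 907.6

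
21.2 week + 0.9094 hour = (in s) 1.283e+07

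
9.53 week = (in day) 66.71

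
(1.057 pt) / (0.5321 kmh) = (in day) 2.92e-08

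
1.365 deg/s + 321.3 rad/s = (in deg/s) 1.841e+04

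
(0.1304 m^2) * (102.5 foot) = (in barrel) 25.62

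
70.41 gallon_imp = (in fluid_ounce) 1.082e+04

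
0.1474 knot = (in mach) 0.0002227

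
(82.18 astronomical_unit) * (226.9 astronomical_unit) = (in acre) 1.031e+23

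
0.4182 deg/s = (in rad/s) 0.007299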